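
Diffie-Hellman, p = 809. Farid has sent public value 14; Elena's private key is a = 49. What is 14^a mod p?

Shared key K = 14^49 mod 809.
14^1 ≡ 14 (mod 809)
14^2 = (14^1)^2 ≡ 14^2 = 196 ≡ 196 (mod 809)
14^4 = (14^2)^2 ≡ 196^2 = 38416 ≡ 393 (mod 809)
14^8 = (14^4)^2 ≡ 393^2 = 154449 ≡ 739 (mod 809)
14^16 = (14^8)^2 ≡ 739^2 = 546121 ≡ 46 (mod 809)
14^32 = (14^16)^2 ≡ 46^2 = 2116 ≡ 498 (mod 809)
14^49 = 14^32 · 14^16 · 14^1 ≡ 498 · 46 · 14 ≡ 348 (mod 809).

348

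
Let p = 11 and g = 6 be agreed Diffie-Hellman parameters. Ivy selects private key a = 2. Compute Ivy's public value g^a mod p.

Public value = 6^2 mod 11.
6^1 ≡ 6 (mod 11)
6^2 = (6^1)^2 ≡ 6^2 = 36 ≡ 3 (mod 11)

3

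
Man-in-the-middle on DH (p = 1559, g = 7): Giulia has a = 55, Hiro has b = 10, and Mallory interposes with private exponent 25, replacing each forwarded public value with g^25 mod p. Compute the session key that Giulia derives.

Giulia receives Mallory's public value M = 7^25 mod 1559 instead of the honest one.
7^1 ≡ 7 (mod 1559)
7^2 = (7^1)^2 ≡ 7^2 = 49 ≡ 49 (mod 1559)
7^4 = (7^2)^2 ≡ 49^2 = 2401 ≡ 842 (mod 1559)
7^8 = (7^4)^2 ≡ 842^2 = 708964 ≡ 1178 (mod 1559)
7^16 = (7^8)^2 ≡ 1178^2 = 1387684 ≡ 174 (mod 1559)
7^25 = 7^16 · 7^8 · 7^1 ≡ 174 · 1178 · 7 ≡ 524 (mod 1559).
So M = 524. Giulia computes K = M^55 mod 1559.
524^1 ≡ 524 (mod 1559)
524^2 = (524^1)^2 ≡ 524^2 = 274576 ≡ 192 (mod 1559)
524^4 = (524^2)^2 ≡ 192^2 = 36864 ≡ 1007 (mod 1559)
524^8 = (524^4)^2 ≡ 1007^2 = 1014049 ≡ 699 (mod 1559)
524^16 = (524^8)^2 ≡ 699^2 = 488601 ≡ 634 (mod 1559)
524^32 = (524^16)^2 ≡ 634^2 = 401956 ≡ 1293 (mod 1559)
524^55 = 524^32 · 524^16 · 524^4 · 524^2 · 524^1 ≡ 1293 · 634 · 1007 · 192 · 524 ≡ 256 (mod 1559).

256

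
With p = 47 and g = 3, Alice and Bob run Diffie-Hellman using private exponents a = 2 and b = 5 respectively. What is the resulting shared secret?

17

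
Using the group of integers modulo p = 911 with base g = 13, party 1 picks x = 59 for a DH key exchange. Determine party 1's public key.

Public value = 13^59 mod 911.
13^1 ≡ 13 (mod 911)
13^2 = (13^1)^2 ≡ 13^2 = 169 ≡ 169 (mod 911)
13^4 = (13^2)^2 ≡ 169^2 = 28561 ≡ 320 (mod 911)
13^8 = (13^4)^2 ≡ 320^2 = 102400 ≡ 368 (mod 911)
13^16 = (13^8)^2 ≡ 368^2 = 135424 ≡ 596 (mod 911)
13^32 = (13^16)^2 ≡ 596^2 = 355216 ≡ 837 (mod 911)
13^59 = 13^32 · 13^16 · 13^8 · 13^2 · 13^1 ≡ 837 · 596 · 368 · 169 · 13 ≡ 738 (mod 911).

738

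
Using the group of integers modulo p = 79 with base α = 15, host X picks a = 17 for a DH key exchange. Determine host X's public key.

Public value = 15^17 mod 79.
15^1 ≡ 15 (mod 79)
15^2 = (15^1)^2 ≡ 15^2 = 225 ≡ 67 (mod 79)
15^4 = (15^2)^2 ≡ 67^2 = 4489 ≡ 65 (mod 79)
15^8 = (15^4)^2 ≡ 65^2 = 4225 ≡ 38 (mod 79)
15^16 = (15^8)^2 ≡ 38^2 = 1444 ≡ 22 (mod 79)
15^17 = 15^16 · 15^1 ≡ 22 · 15 ≡ 14 (mod 79).

14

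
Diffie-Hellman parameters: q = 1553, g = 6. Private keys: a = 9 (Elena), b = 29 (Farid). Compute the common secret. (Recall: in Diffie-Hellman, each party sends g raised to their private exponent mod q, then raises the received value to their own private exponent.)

1415

Elena sends A = g^a mod q = 6^9 mod 1553.
6^1 ≡ 6 (mod 1553)
6^2 = (6^1)^2 ≡ 6^2 = 36 ≡ 36 (mod 1553)
6^4 = (6^2)^2 ≡ 36^2 = 1296 ≡ 1296 (mod 1553)
6^8 = (6^4)^2 ≡ 1296^2 = 1679616 ≡ 823 (mod 1553)
6^9 = 6^8 · 6^1 ≡ 823 · 6 ≡ 279 (mod 1553).
So A = 279. Farid then computes K = A^b mod q = 279^29 mod 1553.
279^1 ≡ 279 (mod 1553)
279^2 = (279^1)^2 ≡ 279^2 = 77841 ≡ 191 (mod 1553)
279^4 = (279^2)^2 ≡ 191^2 = 36481 ≡ 762 (mod 1553)
279^8 = (279^4)^2 ≡ 762^2 = 580644 ≡ 1375 (mod 1553)
279^16 = (279^8)^2 ≡ 1375^2 = 1890625 ≡ 624 (mod 1553)
279^29 = 279^16 · 279^8 · 279^4 · 279^1 ≡ 624 · 1375 · 762 · 279 ≡ 1415 (mod 1553).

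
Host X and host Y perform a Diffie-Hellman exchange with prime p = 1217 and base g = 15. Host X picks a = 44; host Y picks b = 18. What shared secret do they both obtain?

309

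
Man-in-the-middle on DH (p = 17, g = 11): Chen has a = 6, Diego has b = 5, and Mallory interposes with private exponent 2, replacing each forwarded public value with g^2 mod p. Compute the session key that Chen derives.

13

Chen receives Mallory's public value M = 11^2 mod 17 instead of the honest one.
11^1 ≡ 11 (mod 17)
11^2 = (11^1)^2 ≡ 11^2 = 121 ≡ 2 (mod 17)
So M = 2. Chen computes K = M^6 mod 17.
2^1 ≡ 2 (mod 17)
2^2 = (2^1)^2 ≡ 2^2 = 4 ≡ 4 (mod 17)
2^4 = (2^2)^2 ≡ 4^2 = 16 ≡ 16 (mod 17)
2^6 = 2^4 · 2^2 ≡ 16 · 4 ≡ 13 (mod 17).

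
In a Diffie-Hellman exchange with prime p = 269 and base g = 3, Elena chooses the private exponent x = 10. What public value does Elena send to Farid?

Public value = 3^10 (mod 269).
3^1 ≡ 3 (mod 269)
3^2 = (3^1)^2 ≡ 3^2 = 9 ≡ 9 (mod 269)
3^4 = (3^2)^2 ≡ 9^2 = 81 ≡ 81 (mod 269)
3^8 = (3^4)^2 ≡ 81^2 = 6561 ≡ 105 (mod 269)
3^10 = 3^8 · 3^2 ≡ 105 · 9 ≡ 138 (mod 269).

138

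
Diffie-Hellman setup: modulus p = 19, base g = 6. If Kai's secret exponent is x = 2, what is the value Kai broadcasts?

17

Public value = 6^2 (mod 19).
6^1 ≡ 6 (mod 19)
6^2 = (6^1)^2 ≡ 6^2 = 36 ≡ 17 (mod 19)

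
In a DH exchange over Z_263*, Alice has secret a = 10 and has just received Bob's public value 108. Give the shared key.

253

Shared key K = 108^10 mod 263.
108^1 ≡ 108 (mod 263)
108^2 = (108^1)^2 ≡ 108^2 = 11664 ≡ 92 (mod 263)
108^4 = (108^2)^2 ≡ 92^2 = 8464 ≡ 48 (mod 263)
108^8 = (108^4)^2 ≡ 48^2 = 2304 ≡ 200 (mod 263)
108^10 = 108^8 · 108^2 ≡ 200 · 92 ≡ 253 (mod 263).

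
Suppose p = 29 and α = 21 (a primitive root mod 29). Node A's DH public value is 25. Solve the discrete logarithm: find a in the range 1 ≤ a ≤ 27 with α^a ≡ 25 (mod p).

24

Try successive powers of 21 modulo 29:
21^1 ≡ 21
21^2 ≡ 6
21^3 ≡ 10
21^4 ≡ 7
21^5 ≡ 2
21^6 ≡ 13
21^7 ≡ 12
21^8 ≡ 20
21^9 ≡ 14
21^10 ≡ 4
21^11 ≡ 26
21^12 ≡ 24
21^13 ≡ 11
21^14 ≡ 28
21^15 ≡ 8
21^16 ≡ 23
21^17 ≡ 19
21^18 ≡ 22
21^19 ≡ 27
21^20 ≡ 16
21^21 ≡ 17
21^22 ≡ 9
21^23 ≡ 15
21^24 ≡ 25
Found: a = 24.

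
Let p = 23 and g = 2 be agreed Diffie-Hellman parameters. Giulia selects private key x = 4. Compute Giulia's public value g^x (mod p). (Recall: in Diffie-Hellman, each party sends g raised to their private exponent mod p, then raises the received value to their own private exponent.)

Public value = 2^4 (mod 23).
2^1 ≡ 2 (mod 23)
2^2 = (2^1)^2 ≡ 2^2 = 4 ≡ 4 (mod 23)
2^4 = (2^2)^2 ≡ 4^2 = 16 ≡ 16 (mod 23)

16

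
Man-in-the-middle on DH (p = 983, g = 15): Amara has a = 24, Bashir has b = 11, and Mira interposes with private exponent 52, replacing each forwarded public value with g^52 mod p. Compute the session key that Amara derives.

305

Amara receives Mira's public value M = 15^52 mod 983 instead of the honest one.
15^1 ≡ 15 (mod 983)
15^2 = (15^1)^2 ≡ 15^2 = 225 ≡ 225 (mod 983)
15^4 = (15^2)^2 ≡ 225^2 = 50625 ≡ 492 (mod 983)
15^8 = (15^4)^2 ≡ 492^2 = 242064 ≡ 246 (mod 983)
15^16 = (15^8)^2 ≡ 246^2 = 60516 ≡ 553 (mod 983)
15^32 = (15^16)^2 ≡ 553^2 = 305809 ≡ 96 (mod 983)
15^52 = 15^32 · 15^16 · 15^4 ≡ 96 · 553 · 492 ≡ 3 (mod 983).
So M = 3. Amara computes K = M^24 mod 983.
3^1 ≡ 3 (mod 983)
3^2 = (3^1)^2 ≡ 3^2 = 9 ≡ 9 (mod 983)
3^4 = (3^2)^2 ≡ 9^2 = 81 ≡ 81 (mod 983)
3^8 = (3^4)^2 ≡ 81^2 = 6561 ≡ 663 (mod 983)
3^16 = (3^8)^2 ≡ 663^2 = 439569 ≡ 168 (mod 983)
3^24 = 3^16 · 3^8 ≡ 168 · 663 ≡ 305 (mod 983).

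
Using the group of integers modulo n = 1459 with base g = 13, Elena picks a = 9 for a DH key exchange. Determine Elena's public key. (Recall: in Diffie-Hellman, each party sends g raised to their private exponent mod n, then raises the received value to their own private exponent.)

67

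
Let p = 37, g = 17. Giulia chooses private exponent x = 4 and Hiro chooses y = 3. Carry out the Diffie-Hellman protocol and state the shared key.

26

Giulia sends A = g^x mod p = 17^4 mod 37.
17^1 ≡ 17 (mod 37)
17^2 = (17^1)^2 ≡ 17^2 = 289 ≡ 30 (mod 37)
17^4 = (17^2)^2 ≡ 30^2 = 900 ≡ 12 (mod 37)
So A = 12. Hiro then computes K = A^y mod p = 12^3 mod 37.
12^1 ≡ 12 (mod 37)
12^2 = (12^1)^2 ≡ 12^2 = 144 ≡ 33 (mod 37)
12^3 = 12^2 · 12^1 ≡ 33 · 12 ≡ 26 (mod 37).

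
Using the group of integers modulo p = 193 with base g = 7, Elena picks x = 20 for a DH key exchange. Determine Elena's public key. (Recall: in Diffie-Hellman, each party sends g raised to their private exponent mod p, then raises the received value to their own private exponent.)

109

Public value = 7^20 mod 193.
7^1 ≡ 7 (mod 193)
7^2 = (7^1)^2 ≡ 7^2 = 49 ≡ 49 (mod 193)
7^4 = (7^2)^2 ≡ 49^2 = 2401 ≡ 85 (mod 193)
7^8 = (7^4)^2 ≡ 85^2 = 7225 ≡ 84 (mod 193)
7^16 = (7^8)^2 ≡ 84^2 = 7056 ≡ 108 (mod 193)
7^20 = 7^16 · 7^4 ≡ 108 · 85 ≡ 109 (mod 193).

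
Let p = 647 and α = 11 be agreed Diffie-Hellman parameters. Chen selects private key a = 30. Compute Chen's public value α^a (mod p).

332

Public value = 11^30 (mod 647).
11^1 ≡ 11 (mod 647)
11^2 = (11^1)^2 ≡ 11^2 = 121 ≡ 121 (mod 647)
11^4 = (11^2)^2 ≡ 121^2 = 14641 ≡ 407 (mod 647)
11^8 = (11^4)^2 ≡ 407^2 = 165649 ≡ 17 (mod 647)
11^16 = (11^8)^2 ≡ 17^2 = 289 ≡ 289 (mod 647)
11^30 = 11^16 · 11^8 · 11^4 · 11^2 ≡ 289 · 17 · 407 · 121 ≡ 332 (mod 647).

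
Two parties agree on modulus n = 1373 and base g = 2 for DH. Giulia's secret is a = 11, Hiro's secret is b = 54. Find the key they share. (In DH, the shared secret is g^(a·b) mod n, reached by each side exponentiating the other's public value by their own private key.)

1102

Hiro sends B = g^b mod n = 2^54 mod 1373.
2^1 ≡ 2 (mod 1373)
2^2 = (2^1)^2 ≡ 2^2 = 4 ≡ 4 (mod 1373)
2^4 = (2^2)^2 ≡ 4^2 = 16 ≡ 16 (mod 1373)
2^8 = (2^4)^2 ≡ 16^2 = 256 ≡ 256 (mod 1373)
2^16 = (2^8)^2 ≡ 256^2 = 65536 ≡ 1005 (mod 1373)
2^32 = (2^16)^2 ≡ 1005^2 = 1010025 ≡ 870 (mod 1373)
2^54 = 2^32 · 2^16 · 2^4 · 2^2 ≡ 870 · 1005 · 16 · 4 ≡ 412 (mod 1373).
So B = 412. Giulia then computes K = B^a mod n = 412^11 mod 1373.
412^1 ≡ 412 (mod 1373)
412^2 = (412^1)^2 ≡ 412^2 = 169744 ≡ 865 (mod 1373)
412^4 = (412^2)^2 ≡ 865^2 = 748225 ≡ 1313 (mod 1373)
412^8 = (412^4)^2 ≡ 1313^2 = 1723969 ≡ 854 (mod 1373)
412^11 = 412^8 · 412^2 · 412^1 ≡ 854 · 865 · 412 ≡ 1102 (mod 1373).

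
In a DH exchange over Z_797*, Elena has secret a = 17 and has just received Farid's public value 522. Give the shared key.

421

Shared key K = 522^17 mod 797.
522^1 ≡ 522 (mod 797)
522^2 = (522^1)^2 ≡ 522^2 = 272484 ≡ 707 (mod 797)
522^4 = (522^2)^2 ≡ 707^2 = 499849 ≡ 130 (mod 797)
522^8 = (522^4)^2 ≡ 130^2 = 16900 ≡ 163 (mod 797)
522^16 = (522^8)^2 ≡ 163^2 = 26569 ≡ 268 (mod 797)
522^17 = 522^16 · 522^1 ≡ 268 · 522 ≡ 421 (mod 797).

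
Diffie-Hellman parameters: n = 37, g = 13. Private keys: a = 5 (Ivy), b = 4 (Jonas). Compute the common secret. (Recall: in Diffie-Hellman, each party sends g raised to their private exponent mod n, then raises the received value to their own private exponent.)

16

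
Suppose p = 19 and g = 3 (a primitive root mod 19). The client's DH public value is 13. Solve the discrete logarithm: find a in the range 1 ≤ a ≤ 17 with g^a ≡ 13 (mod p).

17

Try successive powers of 3 modulo 19:
3^1 ≡ 3
3^2 ≡ 9
3^3 ≡ 8
3^4 ≡ 5
3^5 ≡ 15
3^6 ≡ 7
3^7 ≡ 2
3^8 ≡ 6
3^9 ≡ 18
3^10 ≡ 16
3^11 ≡ 10
3^12 ≡ 11
3^13 ≡ 14
3^14 ≡ 4
3^15 ≡ 12
3^16 ≡ 17
3^17 ≡ 13
Found: a = 17.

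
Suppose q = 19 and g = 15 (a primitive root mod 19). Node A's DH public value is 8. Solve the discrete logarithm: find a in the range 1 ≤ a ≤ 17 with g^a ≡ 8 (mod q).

15

Try successive powers of 15 modulo 19:
15^1 ≡ 15
15^2 ≡ 16
15^3 ≡ 12
15^4 ≡ 9
15^5 ≡ 2
15^6 ≡ 11
15^7 ≡ 13
15^8 ≡ 5
15^9 ≡ 18
15^10 ≡ 4
15^11 ≡ 3
15^12 ≡ 7
15^13 ≡ 10
15^14 ≡ 17
15^15 ≡ 8
Found: a = 15.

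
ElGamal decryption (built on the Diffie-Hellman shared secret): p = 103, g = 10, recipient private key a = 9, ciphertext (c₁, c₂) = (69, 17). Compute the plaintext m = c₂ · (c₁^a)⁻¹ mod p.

67

Shared mask s = c₁^a mod p = 69^9 mod 103.
69^1 ≡ 69 (mod 103)
69^2 = (69^1)^2 ≡ 69^2 = 4761 ≡ 23 (mod 103)
69^4 = (69^2)^2 ≡ 23^2 = 529 ≡ 14 (mod 103)
69^8 = (69^4)^2 ≡ 14^2 = 196 ≡ 93 (mod 103)
69^9 = 69^8 · 69^1 ≡ 93 · 69 ≡ 31 (mod 103).
So s = 31; s⁻¹ ≡ 10 (mod 103).
m = c₂ · s⁻¹ mod 103 = 17 · 10 mod 103 = 67.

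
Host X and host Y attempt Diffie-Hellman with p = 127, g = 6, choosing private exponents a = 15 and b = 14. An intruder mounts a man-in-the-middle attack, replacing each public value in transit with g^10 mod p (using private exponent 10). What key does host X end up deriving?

Host X receives an intruder's public value M = 6^10 mod 127 instead of the honest one.
6^1 ≡ 6 (mod 127)
6^2 = (6^1)^2 ≡ 6^2 = 36 ≡ 36 (mod 127)
6^4 = (6^2)^2 ≡ 36^2 = 1296 ≡ 26 (mod 127)
6^8 = (6^4)^2 ≡ 26^2 = 676 ≡ 41 (mod 127)
6^10 = 6^8 · 6^2 ≡ 41 · 36 ≡ 79 (mod 127).
So M = 79. Host X computes K = M^15 mod 127.
79^1 ≡ 79 (mod 127)
79^2 = (79^1)^2 ≡ 79^2 = 6241 ≡ 18 (mod 127)
79^4 = (79^2)^2 ≡ 18^2 = 324 ≡ 70 (mod 127)
79^8 = (79^4)^2 ≡ 70^2 = 4900 ≡ 74 (mod 127)
79^15 = 79^8 · 79^4 · 79^2 · 79^1 ≡ 74 · 70 · 18 · 79 ≡ 87 (mod 127).

87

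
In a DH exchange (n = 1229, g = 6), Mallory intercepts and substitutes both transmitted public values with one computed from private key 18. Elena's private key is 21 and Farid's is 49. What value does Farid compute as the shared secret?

Farid receives Mallory's public value M = 6^18 mod 1229 instead of the honest one.
6^1 ≡ 6 (mod 1229)
6^2 = (6^1)^2 ≡ 6^2 = 36 ≡ 36 (mod 1229)
6^4 = (6^2)^2 ≡ 36^2 = 1296 ≡ 67 (mod 1229)
6^8 = (6^4)^2 ≡ 67^2 = 4489 ≡ 802 (mod 1229)
6^16 = (6^8)^2 ≡ 802^2 = 643204 ≡ 437 (mod 1229)
6^18 = 6^16 · 6^2 ≡ 437 · 36 ≡ 984 (mod 1229).
So M = 984. Farid computes K = M^49 mod 1229.
984^1 ≡ 984 (mod 1229)
984^2 = (984^1)^2 ≡ 984^2 = 968256 ≡ 1033 (mod 1229)
984^4 = (984^2)^2 ≡ 1033^2 = 1067089 ≡ 317 (mod 1229)
984^8 = (984^4)^2 ≡ 317^2 = 100489 ≡ 940 (mod 1229)
984^16 = (984^8)^2 ≡ 940^2 = 883600 ≡ 1178 (mod 1229)
984^32 = (984^16)^2 ≡ 1178^2 = 1387684 ≡ 143 (mod 1229)
984^49 = 984^32 · 984^16 · 984^1 ≡ 143 · 1178 · 984 ≡ 1048 (mod 1229).

1048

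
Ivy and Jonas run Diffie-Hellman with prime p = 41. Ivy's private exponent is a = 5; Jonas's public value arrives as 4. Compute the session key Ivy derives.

40

Shared key K = 4^5 mod 41.
4^1 ≡ 4 (mod 41)
4^2 = (4^1)^2 ≡ 4^2 = 16 ≡ 16 (mod 41)
4^4 = (4^2)^2 ≡ 16^2 = 256 ≡ 10 (mod 41)
4^5 = 4^4 · 4^1 ≡ 10 · 4 ≡ 40 (mod 41).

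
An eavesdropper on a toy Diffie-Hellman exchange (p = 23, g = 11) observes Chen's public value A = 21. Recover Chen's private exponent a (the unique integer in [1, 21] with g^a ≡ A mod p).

21

Try successive powers of 11 modulo 23:
11^1 ≡ 11
11^2 ≡ 6
11^3 ≡ 20
11^4 ≡ 13
11^5 ≡ 5
11^6 ≡ 9
11^7 ≡ 7
11^8 ≡ 8
11^9 ≡ 19
11^10 ≡ 2
11^11 ≡ 22
11^12 ≡ 12
11^13 ≡ 17
11^14 ≡ 3
11^15 ≡ 10
11^16 ≡ 18
11^17 ≡ 14
11^18 ≡ 16
11^19 ≡ 15
11^20 ≡ 4
11^21 ≡ 21
Found: a = 21.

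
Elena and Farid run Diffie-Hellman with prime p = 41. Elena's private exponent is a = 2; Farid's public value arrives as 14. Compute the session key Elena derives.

Shared key K = 14^2 mod 41.
14^1 ≡ 14 (mod 41)
14^2 = (14^1)^2 ≡ 14^2 = 196 ≡ 32 (mod 41)

32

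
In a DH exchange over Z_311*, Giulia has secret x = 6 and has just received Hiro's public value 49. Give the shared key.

195

Shared key K = 49^6 mod 311.
49^1 ≡ 49 (mod 311)
49^2 = (49^1)^2 ≡ 49^2 = 2401 ≡ 224 (mod 311)
49^4 = (49^2)^2 ≡ 224^2 = 50176 ≡ 105 (mod 311)
49^6 = 49^4 · 49^2 ≡ 105 · 224 ≡ 195 (mod 311).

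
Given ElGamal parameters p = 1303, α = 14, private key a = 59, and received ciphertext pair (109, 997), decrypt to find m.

418

Shared mask s = c₁^a mod p = 109^59 mod 1303.
109^1 ≡ 109 (mod 1303)
109^2 = (109^1)^2 ≡ 109^2 = 11881 ≡ 154 (mod 1303)
109^4 = (109^2)^2 ≡ 154^2 = 23716 ≡ 262 (mod 1303)
109^8 = (109^4)^2 ≡ 262^2 = 68644 ≡ 888 (mod 1303)
109^16 = (109^8)^2 ≡ 888^2 = 788544 ≡ 229 (mod 1303)
109^32 = (109^16)^2 ≡ 229^2 = 52441 ≡ 321 (mod 1303)
109^59 = 109^32 · 109^16 · 109^8 · 109^2 · 109^1 ≡ 321 · 229 · 888 · 154 · 109 ≡ 1109 (mod 1303).
So s = 1109; s⁻¹ ≡ 450 (mod 1303).
m = c₂ · s⁻¹ mod 1303 = 997 · 450 mod 1303 = 418.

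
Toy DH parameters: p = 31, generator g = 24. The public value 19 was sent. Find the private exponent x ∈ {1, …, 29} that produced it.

Try successive powers of 24 modulo 31:
24^1 ≡ 24
24^2 ≡ 18
24^3 ≡ 29
24^4 ≡ 14
24^5 ≡ 26
24^6 ≡ 4
24^7 ≡ 3
24^8 ≡ 10
24^9 ≡ 23
24^10 ≡ 25
24^11 ≡ 11
24^12 ≡ 16
24^13 ≡ 12
24^14 ≡ 9
24^15 ≡ 30
24^16 ≡ 7
24^17 ≡ 13
24^18 ≡ 2
24^19 ≡ 17
24^20 ≡ 5
24^21 ≡ 27
24^22 ≡ 28
24^23 ≡ 21
24^24 ≡ 8
24^25 ≡ 6
24^26 ≡ 20
24^27 ≡ 15
24^28 ≡ 19
Found: x = 28.

28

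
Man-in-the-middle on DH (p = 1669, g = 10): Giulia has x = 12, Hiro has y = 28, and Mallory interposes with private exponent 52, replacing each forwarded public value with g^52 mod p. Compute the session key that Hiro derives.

782

Hiro receives Mallory's public value M = 10^52 mod 1669 instead of the honest one.
10^1 ≡ 10 (mod 1669)
10^2 = (10^1)^2 ≡ 10^2 = 100 ≡ 100 (mod 1669)
10^4 = (10^2)^2 ≡ 100^2 = 10000 ≡ 1655 (mod 1669)
10^8 = (10^4)^2 ≡ 1655^2 = 2739025 ≡ 196 (mod 1669)
10^16 = (10^8)^2 ≡ 196^2 = 38416 ≡ 29 (mod 1669)
10^32 = (10^16)^2 ≡ 29^2 = 841 ≡ 841 (mod 1669)
10^52 = 10^32 · 10^16 · 10^4 ≡ 841 · 29 · 1655 ≡ 699 (mod 1669).
So M = 699. Hiro computes K = M^28 mod 1669.
699^1 ≡ 699 (mod 1669)
699^2 = (699^1)^2 ≡ 699^2 = 488601 ≡ 1253 (mod 1669)
699^4 = (699^2)^2 ≡ 1253^2 = 1570009 ≡ 1149 (mod 1669)
699^8 = (699^4)^2 ≡ 1149^2 = 1320201 ≡ 22 (mod 1669)
699^16 = (699^8)^2 ≡ 22^2 = 484 ≡ 484 (mod 1669)
699^28 = 699^16 · 699^8 · 699^4 ≡ 484 · 22 · 1149 ≡ 782 (mod 1669).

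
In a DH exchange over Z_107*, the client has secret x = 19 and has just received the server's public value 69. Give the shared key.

Shared key K = 69^19 mod 107.
69^1 ≡ 69 (mod 107)
69^2 = (69^1)^2 ≡ 69^2 = 4761 ≡ 53 (mod 107)
69^4 = (69^2)^2 ≡ 53^2 = 2809 ≡ 27 (mod 107)
69^8 = (69^4)^2 ≡ 27^2 = 729 ≡ 87 (mod 107)
69^16 = (69^8)^2 ≡ 87^2 = 7569 ≡ 79 (mod 107)
69^19 = 69^16 · 69^2 · 69^1 ≡ 79 · 53 · 69 ≡ 3 (mod 107).

3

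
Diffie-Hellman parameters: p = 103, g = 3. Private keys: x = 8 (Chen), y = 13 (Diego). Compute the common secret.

9

Diego sends B = g^y mod p = 3^13 mod 103.
3^1 ≡ 3 (mod 103)
3^2 = (3^1)^2 ≡ 3^2 = 9 ≡ 9 (mod 103)
3^4 = (3^2)^2 ≡ 9^2 = 81 ≡ 81 (mod 103)
3^8 = (3^4)^2 ≡ 81^2 = 6561 ≡ 72 (mod 103)
3^13 = 3^8 · 3^4 · 3^1 ≡ 72 · 81 · 3 ≡ 89 (mod 103).
So B = 89. Chen then computes K = B^x mod p = 89^8 mod 103.
89^1 ≡ 89 (mod 103)
89^2 = (89^1)^2 ≡ 89^2 = 7921 ≡ 93 (mod 103)
89^4 = (89^2)^2 ≡ 93^2 = 8649 ≡ 100 (mod 103)
89^8 = (89^4)^2 ≡ 100^2 = 10000 ≡ 9 (mod 103)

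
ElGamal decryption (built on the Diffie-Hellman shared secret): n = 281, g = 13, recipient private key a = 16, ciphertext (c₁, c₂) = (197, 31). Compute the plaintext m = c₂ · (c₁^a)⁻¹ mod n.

219

Shared mask s = c₁^a mod n = 197^16 mod 281.
197^1 ≡ 197 (mod 281)
197^2 = (197^1)^2 ≡ 197^2 = 38809 ≡ 31 (mod 281)
197^4 = (197^2)^2 ≡ 31^2 = 961 ≡ 118 (mod 281)
197^8 = (197^4)^2 ≡ 118^2 = 13924 ≡ 155 (mod 281)
197^16 = (197^8)^2 ≡ 155^2 = 24025 ≡ 140 (mod 281)
So s = 140; s⁻¹ ≡ 279 (mod 281).
m = c₂ · s⁻¹ mod 281 = 31 · 279 mod 281 = 219.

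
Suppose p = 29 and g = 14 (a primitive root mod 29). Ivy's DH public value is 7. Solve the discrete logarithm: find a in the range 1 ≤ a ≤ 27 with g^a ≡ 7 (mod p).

16

Try successive powers of 14 modulo 29:
14^1 ≡ 14
14^2 ≡ 22
14^3 ≡ 18
14^4 ≡ 20
14^5 ≡ 19
14^6 ≡ 5
14^7 ≡ 12
14^8 ≡ 23
14^9 ≡ 3
14^10 ≡ 13
14^11 ≡ 8
14^12 ≡ 25
14^13 ≡ 2
14^14 ≡ 28
14^15 ≡ 15
14^16 ≡ 7
Found: a = 16.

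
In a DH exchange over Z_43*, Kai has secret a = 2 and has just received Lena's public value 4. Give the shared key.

16

Shared key K = 4^2 mod 43.
4^1 ≡ 4 (mod 43)
4^2 = (4^1)^2 ≡ 4^2 = 16 ≡ 16 (mod 43)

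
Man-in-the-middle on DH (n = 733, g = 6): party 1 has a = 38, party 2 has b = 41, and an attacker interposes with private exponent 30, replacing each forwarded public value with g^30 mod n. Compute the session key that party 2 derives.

Party 2 receives an attacker's public value M = 6^30 mod 733 instead of the honest one.
6^1 ≡ 6 (mod 733)
6^2 = (6^1)^2 ≡ 6^2 = 36 ≡ 36 (mod 733)
6^4 = (6^2)^2 ≡ 36^2 = 1296 ≡ 563 (mod 733)
6^8 = (6^4)^2 ≡ 563^2 = 316969 ≡ 313 (mod 733)
6^16 = (6^8)^2 ≡ 313^2 = 97969 ≡ 480 (mod 733)
6^30 = 6^16 · 6^8 · 6^4 · 6^2 ≡ 480 · 313 · 563 · 36 ≡ 536 (mod 733).
So M = 536. Party 2 computes K = M^41 mod 733.
536^1 ≡ 536 (mod 733)
536^2 = (536^1)^2 ≡ 536^2 = 287296 ≡ 693 (mod 733)
536^4 = (536^2)^2 ≡ 693^2 = 480249 ≡ 134 (mod 733)
536^8 = (536^4)^2 ≡ 134^2 = 17956 ≡ 364 (mod 733)
536^16 = (536^8)^2 ≡ 364^2 = 132496 ≡ 556 (mod 733)
536^32 = (536^16)^2 ≡ 556^2 = 309136 ≡ 543 (mod 733)
536^41 = 536^32 · 536^8 · 536^1 ≡ 543 · 364 · 536 ≡ 249 (mod 733).

249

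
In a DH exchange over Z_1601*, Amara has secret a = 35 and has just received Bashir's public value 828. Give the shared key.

Shared key K = 828^35 mod 1601.
828^1 ≡ 828 (mod 1601)
828^2 = (828^1)^2 ≡ 828^2 = 685584 ≡ 356 (mod 1601)
828^4 = (828^2)^2 ≡ 356^2 = 126736 ≡ 257 (mod 1601)
828^8 = (828^4)^2 ≡ 257^2 = 66049 ≡ 408 (mod 1601)
828^16 = (828^8)^2 ≡ 408^2 = 166464 ≡ 1561 (mod 1601)
828^32 = (828^16)^2 ≡ 1561^2 = 2436721 ≡ 1600 (mod 1601)
828^35 = 828^32 · 828^2 · 828^1 ≡ 1600 · 356 · 828 ≡ 1417 (mod 1601).

1417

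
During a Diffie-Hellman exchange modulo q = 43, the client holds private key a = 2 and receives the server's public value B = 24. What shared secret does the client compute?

17

Shared key K = 24^2 mod 43.
24^1 ≡ 24 (mod 43)
24^2 = (24^1)^2 ≡ 24^2 = 576 ≡ 17 (mod 43)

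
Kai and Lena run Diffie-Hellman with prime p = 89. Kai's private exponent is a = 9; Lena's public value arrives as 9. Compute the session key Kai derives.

Shared key K = 9^9 mod 89.
9^1 ≡ 9 (mod 89)
9^2 = (9^1)^2 ≡ 9^2 = 81 ≡ 81 (mod 89)
9^4 = (9^2)^2 ≡ 81^2 = 6561 ≡ 64 (mod 89)
9^8 = (9^4)^2 ≡ 64^2 = 4096 ≡ 2 (mod 89)
9^9 = 9^8 · 9^1 ≡ 2 · 9 ≡ 18 (mod 89).

18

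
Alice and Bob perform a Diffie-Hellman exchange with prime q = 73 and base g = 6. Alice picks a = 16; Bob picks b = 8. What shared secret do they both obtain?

Bob sends B = g^b mod q = 6^8 mod 73.
6^1 ≡ 6 (mod 73)
6^2 = (6^1)^2 ≡ 6^2 = 36 ≡ 36 (mod 73)
6^4 = (6^2)^2 ≡ 36^2 = 1296 ≡ 55 (mod 73)
6^8 = (6^4)^2 ≡ 55^2 = 3025 ≡ 32 (mod 73)
So B = 32. Alice then computes K = B^a mod q = 32^16 mod 73.
32^1 ≡ 32 (mod 73)
32^2 = (32^1)^2 ≡ 32^2 = 1024 ≡ 2 (mod 73)
32^4 = (32^2)^2 ≡ 2^2 = 4 ≡ 4 (mod 73)
32^8 = (32^4)^2 ≡ 4^2 = 16 ≡ 16 (mod 73)
32^16 = (32^8)^2 ≡ 16^2 = 256 ≡ 37 (mod 73)

37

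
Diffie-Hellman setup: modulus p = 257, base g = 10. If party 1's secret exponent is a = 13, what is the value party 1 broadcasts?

148

Public value = 10^13 (mod 257).
10^1 ≡ 10 (mod 257)
10^2 = (10^1)^2 ≡ 10^2 = 100 ≡ 100 (mod 257)
10^4 = (10^2)^2 ≡ 100^2 = 10000 ≡ 234 (mod 257)
10^8 = (10^4)^2 ≡ 234^2 = 54756 ≡ 15 (mod 257)
10^13 = 10^8 · 10^4 · 10^1 ≡ 15 · 234 · 10 ≡ 148 (mod 257).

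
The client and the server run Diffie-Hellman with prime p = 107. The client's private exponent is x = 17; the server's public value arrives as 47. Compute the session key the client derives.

Shared key K = 47^17 mod 107.
47^1 ≡ 47 (mod 107)
47^2 = (47^1)^2 ≡ 47^2 = 2209 ≡ 69 (mod 107)
47^4 = (47^2)^2 ≡ 69^2 = 4761 ≡ 53 (mod 107)
47^8 = (47^4)^2 ≡ 53^2 = 2809 ≡ 27 (mod 107)
47^16 = (47^8)^2 ≡ 27^2 = 729 ≡ 87 (mod 107)
47^17 = 47^16 · 47^1 ≡ 87 · 47 ≡ 23 (mod 107).

23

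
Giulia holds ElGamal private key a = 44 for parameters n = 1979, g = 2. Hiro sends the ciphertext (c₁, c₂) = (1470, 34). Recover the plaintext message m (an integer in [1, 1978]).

Shared mask s = c₁^a mod n = 1470^44 mod 1979.
1470^1 ≡ 1470 (mod 1979)
1470^2 = (1470^1)^2 ≡ 1470^2 = 2160900 ≡ 1811 (mod 1979)
1470^4 = (1470^2)^2 ≡ 1811^2 = 3279721 ≡ 518 (mod 1979)
1470^8 = (1470^4)^2 ≡ 518^2 = 268324 ≡ 1159 (mod 1979)
1470^16 = (1470^8)^2 ≡ 1159^2 = 1343281 ≡ 1519 (mod 1979)
1470^32 = (1470^16)^2 ≡ 1519^2 = 2307361 ≡ 1826 (mod 1979)
1470^44 = 1470^32 · 1470^8 · 1470^4 ≡ 1826 · 1159 · 518 ≡ 1878 (mod 1979).
So s = 1878; s⁻¹ ≡ 627 (mod 1979).
m = c₂ · s⁻¹ mod 1979 = 34 · 627 mod 1979 = 1528.

1528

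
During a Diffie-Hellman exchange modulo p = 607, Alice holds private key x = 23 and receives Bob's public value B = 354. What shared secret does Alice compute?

52

Shared key K = 354^23 mod 607.
354^1 ≡ 354 (mod 607)
354^2 = (354^1)^2 ≡ 354^2 = 125316 ≡ 274 (mod 607)
354^4 = (354^2)^2 ≡ 274^2 = 75076 ≡ 415 (mod 607)
354^8 = (354^4)^2 ≡ 415^2 = 172225 ≡ 444 (mod 607)
354^16 = (354^8)^2 ≡ 444^2 = 197136 ≡ 468 (mod 607)
354^23 = 354^16 · 354^4 · 354^2 · 354^1 ≡ 468 · 415 · 274 · 354 ≡ 52 (mod 607).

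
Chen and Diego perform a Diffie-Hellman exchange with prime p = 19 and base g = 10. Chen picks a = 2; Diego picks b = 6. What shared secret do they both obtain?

Chen sends A = g^a mod p = 10^2 mod 19.
10^1 ≡ 10 (mod 19)
10^2 = (10^1)^2 ≡ 10^2 = 100 ≡ 5 (mod 19)
So A = 5. Diego then computes K = A^b mod p = 5^6 mod 19.
5^1 ≡ 5 (mod 19)
5^2 = (5^1)^2 ≡ 5^2 = 25 ≡ 6 (mod 19)
5^4 = (5^2)^2 ≡ 6^2 = 36 ≡ 17 (mod 19)
5^6 = 5^4 · 5^2 ≡ 17 · 6 ≡ 7 (mod 19).

7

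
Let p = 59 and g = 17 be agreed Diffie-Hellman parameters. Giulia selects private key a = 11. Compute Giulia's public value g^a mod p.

27

Public value = 17^11 mod 59.
17^1 ≡ 17 (mod 59)
17^2 = (17^1)^2 ≡ 17^2 = 289 ≡ 53 (mod 59)
17^4 = (17^2)^2 ≡ 53^2 = 2809 ≡ 36 (mod 59)
17^8 = (17^4)^2 ≡ 36^2 = 1296 ≡ 57 (mod 59)
17^11 = 17^8 · 17^2 · 17^1 ≡ 57 · 53 · 17 ≡ 27 (mod 59).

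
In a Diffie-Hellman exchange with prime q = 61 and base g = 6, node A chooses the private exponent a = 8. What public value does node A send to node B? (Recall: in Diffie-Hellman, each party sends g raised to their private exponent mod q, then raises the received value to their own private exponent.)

Public value = 6^8 (mod 61).
6^1 ≡ 6 (mod 61)
6^2 = (6^1)^2 ≡ 6^2 = 36 ≡ 36 (mod 61)
6^4 = (6^2)^2 ≡ 36^2 = 1296 ≡ 15 (mod 61)
6^8 = (6^4)^2 ≡ 15^2 = 225 ≡ 42 (mod 61)

42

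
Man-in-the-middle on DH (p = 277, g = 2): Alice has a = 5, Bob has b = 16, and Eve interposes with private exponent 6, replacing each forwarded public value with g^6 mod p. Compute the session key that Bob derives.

16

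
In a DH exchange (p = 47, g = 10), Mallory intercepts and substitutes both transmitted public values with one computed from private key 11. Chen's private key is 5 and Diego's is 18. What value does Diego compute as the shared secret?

Diego receives Mallory's public value M = 10^11 mod 47 instead of the honest one.
10^1 ≡ 10 (mod 47)
10^2 = (10^1)^2 ≡ 10^2 = 100 ≡ 6 (mod 47)
10^4 = (10^2)^2 ≡ 6^2 = 36 ≡ 36 (mod 47)
10^8 = (10^4)^2 ≡ 36^2 = 1296 ≡ 27 (mod 47)
10^11 = 10^8 · 10^2 · 10^1 ≡ 27 · 6 · 10 ≡ 22 (mod 47).
So M = 22. Diego computes K = M^18 mod 47.
22^1 ≡ 22 (mod 47)
22^2 = (22^1)^2 ≡ 22^2 = 484 ≡ 14 (mod 47)
22^4 = (22^2)^2 ≡ 14^2 = 196 ≡ 8 (mod 47)
22^8 = (22^4)^2 ≡ 8^2 = 64 ≡ 17 (mod 47)
22^16 = (22^8)^2 ≡ 17^2 = 289 ≡ 7 (mod 47)
22^18 = 22^16 · 22^2 ≡ 7 · 14 ≡ 4 (mod 47).

4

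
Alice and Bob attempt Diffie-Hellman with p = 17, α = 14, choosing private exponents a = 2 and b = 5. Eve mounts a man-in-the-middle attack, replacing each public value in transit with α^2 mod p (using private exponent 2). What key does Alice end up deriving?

13

Alice receives Eve's public value M = 14^2 mod 17 instead of the honest one.
14^1 ≡ 14 (mod 17)
14^2 = (14^1)^2 ≡ 14^2 = 196 ≡ 9 (mod 17)
So M = 9. Alice computes K = M^2 mod 17.
9^1 ≡ 9 (mod 17)
9^2 = (9^1)^2 ≡ 9^2 = 81 ≡ 13 (mod 17)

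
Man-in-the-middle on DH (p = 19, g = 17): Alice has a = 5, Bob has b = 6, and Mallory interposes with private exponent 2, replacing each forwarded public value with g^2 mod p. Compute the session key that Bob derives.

11

Bob receives Mallory's public value M = 17^2 mod 19 instead of the honest one.
17^1 ≡ 17 (mod 19)
17^2 = (17^1)^2 ≡ 17^2 = 289 ≡ 4 (mod 19)
So M = 4. Bob computes K = M^6 mod 19.
4^1 ≡ 4 (mod 19)
4^2 = (4^1)^2 ≡ 4^2 = 16 ≡ 16 (mod 19)
4^4 = (4^2)^2 ≡ 16^2 = 256 ≡ 9 (mod 19)
4^6 = 4^4 · 4^2 ≡ 9 · 16 ≡ 11 (mod 19).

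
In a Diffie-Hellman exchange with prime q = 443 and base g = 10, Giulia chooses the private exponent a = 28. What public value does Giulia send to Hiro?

141

Public value = 10^28 mod 443.
10^1 ≡ 10 (mod 443)
10^2 = (10^1)^2 ≡ 10^2 = 100 ≡ 100 (mod 443)
10^4 = (10^2)^2 ≡ 100^2 = 10000 ≡ 254 (mod 443)
10^8 = (10^4)^2 ≡ 254^2 = 64516 ≡ 281 (mod 443)
10^16 = (10^8)^2 ≡ 281^2 = 78961 ≡ 107 (mod 443)
10^28 = 10^16 · 10^8 · 10^4 ≡ 107 · 281 · 254 ≡ 141 (mod 443).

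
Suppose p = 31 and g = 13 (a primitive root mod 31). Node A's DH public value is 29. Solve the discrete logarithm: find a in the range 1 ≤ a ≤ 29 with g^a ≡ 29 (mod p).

Try successive powers of 13 modulo 31:
13^1 ≡ 13
13^2 ≡ 14
13^3 ≡ 27
13^4 ≡ 10
13^5 ≡ 6
13^6 ≡ 16
13^7 ≡ 22
13^8 ≡ 7
13^9 ≡ 29
Found: a = 9.

9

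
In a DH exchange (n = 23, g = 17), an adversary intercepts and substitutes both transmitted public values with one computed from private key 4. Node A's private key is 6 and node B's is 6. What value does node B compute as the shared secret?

Node B receives an adversary's public value M = 17^4 mod 23 instead of the honest one.
17^1 ≡ 17 (mod 23)
17^2 = (17^1)^2 ≡ 17^2 = 289 ≡ 13 (mod 23)
17^4 = (17^2)^2 ≡ 13^2 = 169 ≡ 8 (mod 23)
So M = 8. Node B computes K = M^6 mod 23.
8^1 ≡ 8 (mod 23)
8^2 = (8^1)^2 ≡ 8^2 = 64 ≡ 18 (mod 23)
8^4 = (8^2)^2 ≡ 18^2 = 324 ≡ 2 (mod 23)
8^6 = 8^4 · 8^2 ≡ 2 · 18 ≡ 13 (mod 23).

13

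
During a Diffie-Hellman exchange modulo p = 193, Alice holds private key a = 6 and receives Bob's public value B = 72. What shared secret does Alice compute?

Shared key K = 72^6 mod 193.
72^1 ≡ 72 (mod 193)
72^2 = (72^1)^2 ≡ 72^2 = 5184 ≡ 166 (mod 193)
72^4 = (72^2)^2 ≡ 166^2 = 27556 ≡ 150 (mod 193)
72^6 = 72^4 · 72^2 ≡ 150 · 166 ≡ 3 (mod 193).

3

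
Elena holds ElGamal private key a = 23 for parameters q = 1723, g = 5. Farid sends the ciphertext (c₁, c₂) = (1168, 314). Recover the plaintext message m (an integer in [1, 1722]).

Shared mask s = c₁^a mod q = 1168^23 mod 1723.
1168^1 ≡ 1168 (mod 1723)
1168^2 = (1168^1)^2 ≡ 1168^2 = 1364224 ≡ 1331 (mod 1723)
1168^4 = (1168^2)^2 ≡ 1331^2 = 1771561 ≡ 317 (mod 1723)
1168^8 = (1168^4)^2 ≡ 317^2 = 100489 ≡ 555 (mod 1723)
1168^16 = (1168^8)^2 ≡ 555^2 = 308025 ≡ 1331 (mod 1723)
1168^23 = 1168^16 · 1168^4 · 1168^2 · 1168^1 ≡ 1331 · 317 · 1331 · 1168 ≡ 392 (mod 1723).
So s = 392; s⁻¹ ≡ 1534 (mod 1723).
m = c₂ · s⁻¹ mod 1723 = 314 · 1534 mod 1723 = 959.

959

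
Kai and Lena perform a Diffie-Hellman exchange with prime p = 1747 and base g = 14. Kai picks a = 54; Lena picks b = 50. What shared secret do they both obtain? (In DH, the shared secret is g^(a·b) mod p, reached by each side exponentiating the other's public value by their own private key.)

227

Kai sends A = g^a mod p = 14^54 mod 1747.
14^1 ≡ 14 (mod 1747)
14^2 = (14^1)^2 ≡ 14^2 = 196 ≡ 196 (mod 1747)
14^4 = (14^2)^2 ≡ 196^2 = 38416 ≡ 1729 (mod 1747)
14^8 = (14^4)^2 ≡ 1729^2 = 2989441 ≡ 324 (mod 1747)
14^16 = (14^8)^2 ≡ 324^2 = 104976 ≡ 156 (mod 1747)
14^32 = (14^16)^2 ≡ 156^2 = 24336 ≡ 1625 (mod 1747)
14^54 = 14^32 · 14^16 · 14^4 · 14^2 ≡ 1625 · 156 · 1729 · 196 ≡ 698 (mod 1747).
So A = 698. Lena then computes K = A^b mod p = 698^50 mod 1747.
698^1 ≡ 698 (mod 1747)
698^2 = (698^1)^2 ≡ 698^2 = 487204 ≡ 1538 (mod 1747)
698^4 = (698^2)^2 ≡ 1538^2 = 2365444 ≡ 6 (mod 1747)
698^8 = (698^4)^2 ≡ 6^2 = 36 ≡ 36 (mod 1747)
698^16 = (698^8)^2 ≡ 36^2 = 1296 ≡ 1296 (mod 1747)
698^32 = (698^16)^2 ≡ 1296^2 = 1679616 ≡ 749 (mod 1747)
698^50 = 698^32 · 698^16 · 698^2 ≡ 749 · 1296 · 1538 ≡ 227 (mod 1747).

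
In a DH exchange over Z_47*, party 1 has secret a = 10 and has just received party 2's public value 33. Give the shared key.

9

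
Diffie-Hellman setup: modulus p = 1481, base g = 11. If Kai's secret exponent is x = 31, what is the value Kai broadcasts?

Public value = 11^31 (mod 1481).
11^1 ≡ 11 (mod 1481)
11^2 = (11^1)^2 ≡ 11^2 = 121 ≡ 121 (mod 1481)
11^4 = (11^2)^2 ≡ 121^2 = 14641 ≡ 1312 (mod 1481)
11^8 = (11^4)^2 ≡ 1312^2 = 1721344 ≡ 422 (mod 1481)
11^16 = (11^8)^2 ≡ 422^2 = 178084 ≡ 364 (mod 1481)
11^31 = 11^16 · 11^8 · 11^4 · 11^2 · 11^1 ≡ 364 · 422 · 1312 · 121 · 11 ≡ 601 (mod 1481).

601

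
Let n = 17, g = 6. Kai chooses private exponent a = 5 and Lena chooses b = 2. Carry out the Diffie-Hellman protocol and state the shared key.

Kai sends A = g^a mod n = 6^5 mod 17.
6^1 ≡ 6 (mod 17)
6^2 = (6^1)^2 ≡ 6^2 = 36 ≡ 2 (mod 17)
6^4 = (6^2)^2 ≡ 2^2 = 4 ≡ 4 (mod 17)
6^5 = 6^4 · 6^1 ≡ 4 · 6 ≡ 7 (mod 17).
So A = 7. Lena then computes K = A^b mod n = 7^2 mod 17.
7^1 ≡ 7 (mod 17)
7^2 = (7^1)^2 ≡ 7^2 = 49 ≡ 15 (mod 17)

15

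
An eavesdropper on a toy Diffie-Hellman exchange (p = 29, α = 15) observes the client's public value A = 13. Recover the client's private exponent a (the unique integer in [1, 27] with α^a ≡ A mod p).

10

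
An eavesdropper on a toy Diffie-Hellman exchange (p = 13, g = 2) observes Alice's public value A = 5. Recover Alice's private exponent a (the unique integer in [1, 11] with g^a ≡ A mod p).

9

Try successive powers of 2 modulo 13:
2^1 ≡ 2
2^2 ≡ 4
2^3 ≡ 8
2^4 ≡ 3
2^5 ≡ 6
2^6 ≡ 12
2^7 ≡ 11
2^8 ≡ 9
2^9 ≡ 5
Found: a = 9.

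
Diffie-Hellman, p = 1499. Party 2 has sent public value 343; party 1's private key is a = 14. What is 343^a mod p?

517

Shared key K = 343^14 mod 1499.
343^1 ≡ 343 (mod 1499)
343^2 = (343^1)^2 ≡ 343^2 = 117649 ≡ 727 (mod 1499)
343^4 = (343^2)^2 ≡ 727^2 = 528529 ≡ 881 (mod 1499)
343^8 = (343^4)^2 ≡ 881^2 = 776161 ≡ 1178 (mod 1499)
343^14 = 343^8 · 343^4 · 343^2 ≡ 1178 · 881 · 727 ≡ 517 (mod 1499).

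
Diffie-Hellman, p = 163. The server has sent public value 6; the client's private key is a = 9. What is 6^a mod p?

Shared key K = 6^9 mod 163.
6^1 ≡ 6 (mod 163)
6^2 = (6^1)^2 ≡ 6^2 = 36 ≡ 36 (mod 163)
6^4 = (6^2)^2 ≡ 36^2 = 1296 ≡ 155 (mod 163)
6^8 = (6^4)^2 ≡ 155^2 = 24025 ≡ 64 (mod 163)
6^9 = 6^8 · 6^1 ≡ 64 · 6 ≡ 58 (mod 163).

58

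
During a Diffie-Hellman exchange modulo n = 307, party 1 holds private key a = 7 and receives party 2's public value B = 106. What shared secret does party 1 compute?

Shared key K = 106^7 mod 307.
106^1 ≡ 106 (mod 307)
106^2 = (106^1)^2 ≡ 106^2 = 11236 ≡ 184 (mod 307)
106^4 = (106^2)^2 ≡ 184^2 = 33856 ≡ 86 (mod 307)
106^7 = 106^4 · 106^2 · 106^1 ≡ 86 · 184 · 106 ≡ 203 (mod 307).

203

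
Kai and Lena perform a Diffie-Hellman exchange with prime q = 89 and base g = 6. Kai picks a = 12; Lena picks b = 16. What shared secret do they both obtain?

64

Lena sends B = g^b mod q = 6^16 mod 89.
6^1 ≡ 6 (mod 89)
6^2 = (6^1)^2 ≡ 6^2 = 36 ≡ 36 (mod 89)
6^4 = (6^2)^2 ≡ 36^2 = 1296 ≡ 50 (mod 89)
6^8 = (6^4)^2 ≡ 50^2 = 2500 ≡ 8 (mod 89)
6^16 = (6^8)^2 ≡ 8^2 = 64 ≡ 64 (mod 89)
So B = 64. Kai then computes K = B^a mod q = 64^12 mod 89.
64^1 ≡ 64 (mod 89)
64^2 = (64^1)^2 ≡ 64^2 = 4096 ≡ 2 (mod 89)
64^4 = (64^2)^2 ≡ 2^2 = 4 ≡ 4 (mod 89)
64^8 = (64^4)^2 ≡ 4^2 = 16 ≡ 16 (mod 89)
64^12 = 64^8 · 64^4 ≡ 16 · 4 ≡ 64 (mod 89).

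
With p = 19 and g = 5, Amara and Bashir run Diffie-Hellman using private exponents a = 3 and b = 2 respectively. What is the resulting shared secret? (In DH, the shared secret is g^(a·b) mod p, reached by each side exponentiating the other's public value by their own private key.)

7

Amara sends A = g^a mod p = 5^3 mod 19.
5^1 ≡ 5 (mod 19)
5^2 = (5^1)^2 ≡ 5^2 = 25 ≡ 6 (mod 19)
5^3 = 5^2 · 5^1 ≡ 6 · 5 ≡ 11 (mod 19).
So A = 11. Bashir then computes K = A^b mod p = 11^2 mod 19.
11^1 ≡ 11 (mod 19)
11^2 = (11^1)^2 ≡ 11^2 = 121 ≡ 7 (mod 19)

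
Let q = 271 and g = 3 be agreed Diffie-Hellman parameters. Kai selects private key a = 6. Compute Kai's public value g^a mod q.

Public value = 3^6 mod 271.
3^1 ≡ 3 (mod 271)
3^2 = (3^1)^2 ≡ 3^2 = 9 ≡ 9 (mod 271)
3^4 = (3^2)^2 ≡ 9^2 = 81 ≡ 81 (mod 271)
3^6 = 3^4 · 3^2 ≡ 81 · 9 ≡ 187 (mod 271).

187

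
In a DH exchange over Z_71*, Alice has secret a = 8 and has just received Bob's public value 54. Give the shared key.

57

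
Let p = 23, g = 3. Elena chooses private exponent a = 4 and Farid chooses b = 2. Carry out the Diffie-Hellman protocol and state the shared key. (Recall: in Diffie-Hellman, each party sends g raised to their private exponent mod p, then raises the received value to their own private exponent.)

6

Farid sends B = g^b mod p = 3^2 mod 23.
3^1 ≡ 3 (mod 23)
3^2 = (3^1)^2 ≡ 3^2 = 9 ≡ 9 (mod 23)
So B = 9. Elena then computes K = B^a mod p = 9^4 mod 23.
9^1 ≡ 9 (mod 23)
9^2 = (9^1)^2 ≡ 9^2 = 81 ≡ 12 (mod 23)
9^4 = (9^2)^2 ≡ 12^2 = 144 ≡ 6 (mod 23)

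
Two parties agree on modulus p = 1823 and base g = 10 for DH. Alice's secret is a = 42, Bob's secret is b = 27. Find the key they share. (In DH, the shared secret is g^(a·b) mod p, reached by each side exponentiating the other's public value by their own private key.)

Alice sends A = g^a mod p = 10^42 mod 1823.
10^1 ≡ 10 (mod 1823)
10^2 = (10^1)^2 ≡ 10^2 = 100 ≡ 100 (mod 1823)
10^4 = (10^2)^2 ≡ 100^2 = 10000 ≡ 885 (mod 1823)
10^8 = (10^4)^2 ≡ 885^2 = 783225 ≡ 1158 (mod 1823)
10^16 = (10^8)^2 ≡ 1158^2 = 1340964 ≡ 1059 (mod 1823)
10^32 = (10^16)^2 ≡ 1059^2 = 1121481 ≡ 336 (mod 1823)
10^42 = 10^32 · 10^8 · 10^2 ≡ 336 · 1158 · 100 ≡ 511 (mod 1823).
So A = 511. Bob then computes K = A^b mod p = 511^27 mod 1823.
511^1 ≡ 511 (mod 1823)
511^2 = (511^1)^2 ≡ 511^2 = 261121 ≡ 432 (mod 1823)
511^4 = (511^2)^2 ≡ 432^2 = 186624 ≡ 678 (mod 1823)
511^8 = (511^4)^2 ≡ 678^2 = 459684 ≡ 288 (mod 1823)
511^16 = (511^8)^2 ≡ 288^2 = 82944 ≡ 909 (mod 1823)
511^27 = 511^16 · 511^8 · 511^2 · 511^1 ≡ 909 · 288 · 432 · 511 ≡ 461 (mod 1823).

461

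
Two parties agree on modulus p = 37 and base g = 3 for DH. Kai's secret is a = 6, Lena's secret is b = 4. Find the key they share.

26

Lena sends B = g^b mod p = 3^4 mod 37.
3^1 ≡ 3 (mod 37)
3^2 = (3^1)^2 ≡ 3^2 = 9 ≡ 9 (mod 37)
3^4 = (3^2)^2 ≡ 9^2 = 81 ≡ 7 (mod 37)
So B = 7. Kai then computes K = B^a mod p = 7^6 mod 37.
7^1 ≡ 7 (mod 37)
7^2 = (7^1)^2 ≡ 7^2 = 49 ≡ 12 (mod 37)
7^4 = (7^2)^2 ≡ 12^2 = 144 ≡ 33 (mod 37)
7^6 = 7^4 · 7^2 ≡ 33 · 12 ≡ 26 (mod 37).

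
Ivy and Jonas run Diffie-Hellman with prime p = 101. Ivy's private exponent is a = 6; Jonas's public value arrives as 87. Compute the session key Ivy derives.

Shared key K = 87^6 mod 101.
87^1 ≡ 87 (mod 101)
87^2 = (87^1)^2 ≡ 87^2 = 7569 ≡ 95 (mod 101)
87^4 = (87^2)^2 ≡ 95^2 = 9025 ≡ 36 (mod 101)
87^6 = 87^4 · 87^2 ≡ 36 · 95 ≡ 87 (mod 101).

87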